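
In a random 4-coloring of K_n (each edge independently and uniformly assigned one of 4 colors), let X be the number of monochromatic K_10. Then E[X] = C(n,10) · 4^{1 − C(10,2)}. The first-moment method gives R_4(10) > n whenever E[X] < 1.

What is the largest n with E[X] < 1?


We need C(n, 10) · 4^{1 − 45} < 1, i.e. C(n, 10) < 4^{45 − 1} = 309485009821345068724781056.
Check values of n near the boundary:
  n = 2020: C(2020, 10) = 304832018578739931133653656; 304832018578739931133653656 < 309485009821345068724781056? YES
  n = 2021: C(2021, 10) = 306347841644770462864800616; 306347841644770462864800616 < 309485009821345068724781056? YES
  n = 2022: C(2022, 10) = 307870445231474093395937796; 307870445231474093395937796 < 309485009821345068724781056? YES
  n = 2023: C(2023, 10) = 309399856285778485315440716; 309399856285778485315440716 < 309485009821345068724781056? YES
  n = 2024: C(2024, 10) = 310936101848269937576192656; 310936101848269937576192656 < 309485009821345068724781056? NO
The largest n with C(n, 10) < 309485009821345068724781056 is n = 2023 (where E[X] = 77349964071444621328860179/77371252455336267181195264 ≈ 0.99972). Hence R_4(10) > 2023, i.e. R_4(10) ≥ 2024.

Largest n = 2023; hence R_4(10) > 2023.


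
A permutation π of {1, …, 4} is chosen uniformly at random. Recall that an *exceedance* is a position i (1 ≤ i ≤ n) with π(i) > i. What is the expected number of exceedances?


Write X = Σ_{i=1}^{4} X_i, where X_i = 1_{π(i) > i}.
For each fixed i, π(i) is uniform over {1, …, 4} (marginal of a uniform permutation), so P[π(i) > i] = (n − i)/n. Summing: Σ_{i=1}^{4} (n − i)/n = (0 + 1 + … + 3)/4 = 4(4 − 1)/(2·4) = (4 − 1)/2.
Hence E[X] = Σ_{i=1}^{4} (4 − i)/4 = 3/2 ≈ 1.50000.

E[X] = 3/2 = 1.50000.


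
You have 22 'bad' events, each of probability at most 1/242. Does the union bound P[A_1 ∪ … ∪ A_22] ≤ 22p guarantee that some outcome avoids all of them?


Union bound: P[∪_{i=1}^{22} A_i] ≤ Σ_i P[A_i] ≤ 22·p = 22·(1/242) = 1/11.
Numerically: 1/11 ≈ 0.09091.
Is 1/11 < 1? YES.
Since P[∪ A_i] ≤ 1/11 < 1, the complement has P[∩ A_i^c] ≥ 1 − 1/11 = 10/11 > 0, so some outcome avoids every A_i.

22·p = 1/11 ≈ 0.09091; existence CERTIFIED by the union bound.


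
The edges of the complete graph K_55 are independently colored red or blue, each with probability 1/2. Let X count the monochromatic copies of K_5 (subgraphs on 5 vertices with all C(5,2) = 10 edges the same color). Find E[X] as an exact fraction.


Let X = Σ_S X_S over the C(55, 5) = 3478761 subsets S of size 5, where X_S = 1 if the K_5 on S is monochromatic.
For a fixed S, the K_5 on S has C(5, 2) = 10 edges. P[all 10 edges red] = (1/2)^10, and likewise for blue, so P[monochromatic] = 2·(1/2)^10 = 2^{1 − 10} = 1/512.
By linearity: E[X] = C(55, 5) · 2^{1 − 10} = 3478761 · 1/512 = 3478761/512.
Numerically: E[X] ≈ 6794.455.

E[X] = C(55,5)·2^(1−C(5,2)) = 3478761/512 ≈ 6794.455.


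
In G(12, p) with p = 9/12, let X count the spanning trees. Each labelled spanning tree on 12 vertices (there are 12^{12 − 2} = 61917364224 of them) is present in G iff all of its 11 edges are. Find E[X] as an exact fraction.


K_12 has 12^{12 − 2} = 61917364224 labelled spanning trees.
For each such spanning tree H, let X_H = 1 if all 11 edges of H are present in G. Then P[X_H = 1] = p^{11} = (3/4)^{11} = 177147/4194304.
Summing the indicators: E[X] = Σ_H E[X_H] = 61917364224 · p^{11} = 61917364224 · 177147/4194304 = 10460353203/4.
Numerically: E[X] ≈ 2.6151e+09.

E[X] = 61917364224 · (3/4)^{11} = 10460353203/4 ≈ 2.6151e+09.


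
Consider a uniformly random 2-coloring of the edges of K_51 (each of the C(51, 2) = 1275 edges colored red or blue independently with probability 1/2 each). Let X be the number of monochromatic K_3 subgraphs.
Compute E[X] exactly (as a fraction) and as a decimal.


Let X = Σ_S X_S over the C(51, 3) = 20825 subsets S of size 3, where X_S = 1 if the K_3 on S is monochromatic.
For a fixed S, the K_3 on S has C(3, 2) = 3 edges. P[all 3 edges red] = (1/2)^3, and likewise for blue, so P[monochromatic] = 2·(1/2)^3 = 2^{1 − 3} = 1/4.
Summing: E[X] = C(51, 3) · 2^{1 − 3} = 20825 · 1/4 = 20825/4.
Numerically: E[X] ≈ 5206.250.

E[X] = C(51,3)·2^(1−C(3,2)) = 20825/4 ≈ 5206.250.


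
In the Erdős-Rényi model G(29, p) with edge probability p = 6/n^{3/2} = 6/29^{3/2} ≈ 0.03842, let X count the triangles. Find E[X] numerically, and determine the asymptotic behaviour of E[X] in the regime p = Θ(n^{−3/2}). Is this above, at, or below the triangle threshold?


Number of potential triangles: C(29, 3) = 3654.
Each occurs with probability p³ ≈ (0.03842)³ ≈ 5.6710407e-05.
By linearity: E[X] = C(29, 3)·p³ ≈ 3654 · 5.6710407e-05 ≈ 0.20722.
Since α = 3/2 > 1, p = c/n^{3/2} = o(1/n) is below the triangle threshold p ~ 1/n. Asymptotically E[X] ~ (c³/6)·n^{3(1−α)} = (6³/6)·n^{-1.5} → 0, so by Markov's inequality G has no triangles w.h.p.

E[X] ≈ 0.20722; in regime p = Θ(1/n^{3/2}) E[X] tends to 0 (below the triangle threshold p ~ 1/n).


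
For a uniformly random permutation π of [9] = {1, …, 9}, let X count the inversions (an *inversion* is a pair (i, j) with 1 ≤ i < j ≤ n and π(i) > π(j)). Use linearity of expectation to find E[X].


Write X = Σ X_I over the C(9, 2) = 36 pairs i < j, with X_I the indicator of one inversion.
There are 36 indicators.
For each fixed pair i < j, the values π(i) and π(j) are two distinct elements of {1, …, 9} in uniformly random order; by symmetry P[π(i) > π(j)] = 1/2.
By linearity: E[X] = 36 · (1/2) = C(9, 2) · (1/2) = 36/2 = 18 ≈ 18.000000.

E[X] = 18 = 18.000000.


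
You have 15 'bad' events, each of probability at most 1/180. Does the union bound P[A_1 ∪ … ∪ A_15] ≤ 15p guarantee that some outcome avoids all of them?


Union bound: P[∪_{i=1}^{15} A_i] ≤ Σ_i P[A_i] ≤ 15·p = 15·(1/180) = 1/12.
Numerically: 1/12 ≈ 0.0833.
Is 1/12 < 1? YES.
Since P[∪ A_i] ≤ 1/12 < 1, the complement has P[∩ A_i^c] ≥ 1 − 1/12 = 11/12 > 0, so some outcome avoids every A_i.

15·p = 1/12 ≈ 0.0833; existence CERTIFIED by the union bound.


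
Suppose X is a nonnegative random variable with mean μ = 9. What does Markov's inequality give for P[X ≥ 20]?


μ = E[X] = 9, a = 20.
Markov: P[X ≥ 20] ≤ μ/a = (9)/20 = 9/20.
Numerically: ≈ 0.4500.
(Since a = 20 > μ = 9.0000, the bound 9/20 is < 1 and informative.)

P[X ≥ 20] ≤ 9/20 ≈ 0.4500.


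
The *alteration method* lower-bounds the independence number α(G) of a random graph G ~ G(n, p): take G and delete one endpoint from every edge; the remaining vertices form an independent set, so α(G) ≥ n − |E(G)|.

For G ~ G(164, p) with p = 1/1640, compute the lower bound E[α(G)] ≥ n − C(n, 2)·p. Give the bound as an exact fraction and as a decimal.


E[|E(G)|] = C(164, 2)·p = 13366 · (1/1640) = 163/20.
E[α(G)] ≥ n − E[|E(G)|] = 164 − 163/20 = 3117/20.
Numerically: ≈ 155.850.
(This is only a lower bound; the true E[α(G)] may be larger.)

E[α(G)] ≥ 3117/20 ≈ 155.850.


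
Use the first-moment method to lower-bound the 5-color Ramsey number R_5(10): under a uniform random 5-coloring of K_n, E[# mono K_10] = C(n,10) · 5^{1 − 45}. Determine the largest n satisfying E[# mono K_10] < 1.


We need C(n, 10) · 5^{1 − 45} < 1, i.e. C(n, 10) < 5^{45 − 1} = 5684341886080801486968994140625.
Check values of n near the boundary:
  n = 5387: C(5387, 10) = 5624406917627224603154306376491; 5624406917627224603154306376491 < 5684341886080801486968994140625? YES
  n = 5388: C(5388, 10) = 5634865093375880654852250419586; 5634865093375880654852250419586 < 5684341886080801486968994140625? YES
  n = 5389: C(5389, 10) = 5645340767466558997768874792926; 5645340767466558997768874792926 < 5684341886080801486968994140625? YES
  n = 5390: C(5390, 10) = 5655833965919099070255434039753; 5655833965919099070255434039753 < 5684341886080801486968994140625? YES
  n = 5391: C(5391, 10) = 5666344714787188828795213697883; 5666344714787188828795213697883 < 5684341886080801486968994140625? YES
  n = 5392: C(5392, 10) = 5676873040158402483252283957448; 5676873040158402483252283957448 < 5684341886080801486968994140625? YES
  n = 5393: C(5393, 10) = 5687418968154238267170642278008; 5687418968154238267170642278008 < 5684341886080801486968994140625? NO
  n = 5394: C(5394, 10) = 5697982524930156243149785372878; 5697982524930156243149785372878 < 5684341886080801486968994140625? NO
The largest n with C(n, 10) < 5684341886080801486968994140625 is n = 5392 (where E[X] = 5676873040158402483252283957448/5684341886080801486968994140625 ≈ 0.9987). Hence R_5(10) > 5392, i.e. R_5(10) ≥ 5393.

Largest n = 5392; hence R_5(10) > 5392.


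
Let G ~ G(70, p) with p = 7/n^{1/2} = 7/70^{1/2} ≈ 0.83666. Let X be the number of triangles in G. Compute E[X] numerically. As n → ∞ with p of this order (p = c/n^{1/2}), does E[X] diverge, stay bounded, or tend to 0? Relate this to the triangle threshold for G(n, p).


Number of potential triangles: C(70, 3) = 54740.
Each occurs with probability p³ ≈ (0.83666)³ ≈ 5.8566202e-01.
By linearity: E[X] = C(70, 3)·p³ ≈ 54740 · 5.8566202e-01 ≈ 32059.13890.
Since α = 1/2 < 1, p = c/n^{1/2} ≫ 1/n is above the triangle threshold p ~ 1/n. Asymptotically E[X] ~ (c³/6)·n^{3(1−α)} = (7³/6)·n^{1.5} → ∞; triangles are abundant w.h.p.

E[X] ≈ 32059.13890; in regime p = Θ(1/n^{1/2}) E[X] diverges (above the triangle threshold p ~ 1/n).


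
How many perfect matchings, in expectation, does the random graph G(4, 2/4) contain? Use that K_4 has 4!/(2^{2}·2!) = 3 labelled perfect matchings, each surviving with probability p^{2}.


K_4 has 4!/(2^{2}·2!) = 3 labelled perfect matchings.
For each such perfect matching H, let X_H = 1 if all 2 edges of H are present in G. Then P[X_H = 1] = p^{2} = (1/2)^{2} = 1/4.
By linearity of expectation: E[X] = Σ_H E[X_H] = 3 · p^{2} = 3 · 1/4 = 3/4.
Numerically: E[X] ≈ 0.75.

E[X] = 3 · (1/2)^{2} = 3/4 ≈ 0.75.


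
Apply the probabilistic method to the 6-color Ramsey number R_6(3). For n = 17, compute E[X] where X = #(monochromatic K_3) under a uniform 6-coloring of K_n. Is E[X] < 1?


E[X] = C(17, 3) · 6^{1 − 3} = 680 · 6^{−2} = 680/36.
As a reduced fraction: E[X] = 170/9 ≈ 18.8889.
Is E[X] < 1? NO.
Since E[X] ≥ 1, the first-moment bound is inconclusive at n = 17; it does NOT by itself certify R_6(3) > 17.

E[X] = 170/9 ≈ 18.8889; E[X] ≥ 1; first-moment method inconclusive here.


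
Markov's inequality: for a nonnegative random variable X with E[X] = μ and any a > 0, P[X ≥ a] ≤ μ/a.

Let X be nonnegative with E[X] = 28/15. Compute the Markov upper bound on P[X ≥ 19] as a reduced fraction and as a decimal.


μ = E[X] = 28/15, a = 19.
Markov: P[X ≥ 19] ≤ μ/a = (28/15)/19 = 28/285.
Numerically: ≈ 0.098246.
(Since a = 19 > μ = 1.866667, the bound 28/285 is < 1 and informative.)

P[X ≥ 19] ≤ 28/285 ≈ 0.098246.


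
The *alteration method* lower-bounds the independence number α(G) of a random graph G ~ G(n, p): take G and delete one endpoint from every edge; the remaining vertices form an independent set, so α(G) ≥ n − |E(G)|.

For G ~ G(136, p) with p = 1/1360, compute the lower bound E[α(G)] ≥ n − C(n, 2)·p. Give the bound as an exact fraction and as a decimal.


E[|E(G)|] = C(136, 2)·p = 9180 · (1/1360) = 27/4.
E[α(G)] ≥ n − E[|E(G)|] = 136 − 27/4 = 517/4.
Numerically: ≈ 129.25000.
(This is only a lower bound; the true E[α(G)] may be larger.)

E[α(G)] ≥ 517/4 ≈ 129.25000.


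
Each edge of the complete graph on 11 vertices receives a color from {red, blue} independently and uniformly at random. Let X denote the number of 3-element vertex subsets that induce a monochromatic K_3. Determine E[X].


Let X = Σ_S X_S over the C(11, 3) = 165 subsets S of size 3, where X_S = 1 if the K_3 on S is monochromatic.
For a fixed S, the K_3 on S has C(3, 2) = 3 edges. P[all 3 edges red] = (1/2)^3, and likewise for blue, so P[monochromatic] = 2·(1/2)^3 = 2^{1 − 3} = 1/4.
Summing: E[X] = C(11, 3) · 2^{1 − 3} = 165 · 1/4 = 165/4.
Numerically: E[X] ≈ 41.25000.

E[X] = C(11,3)·2^(1−C(3,2)) = 165/4 ≈ 41.25000.


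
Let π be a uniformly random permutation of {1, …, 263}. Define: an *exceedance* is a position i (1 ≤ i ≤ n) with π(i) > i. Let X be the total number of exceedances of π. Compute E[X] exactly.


Write X = Σ_{i=1}^{263} X_i, where X_i = 1_{π(i) > i}.
For each fixed i, π(i) is uniform over {1, …, 263} (marginal of a uniform permutation), so P[π(i) > i] = (n − i)/n. Summing: Σ_{i=1}^{263} (n − i)/n = (0 + 1 + … + 262)/263 = 263(263 − 1)/(2·263) = (263 − 1)/2.
Hence E[X] = Σ_{i=1}^{263} (263 − i)/263 = 131 ≈ 131.0000.

E[X] = 131 = 131.0000.


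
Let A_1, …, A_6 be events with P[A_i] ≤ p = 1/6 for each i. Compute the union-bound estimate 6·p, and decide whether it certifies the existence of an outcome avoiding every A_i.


Union bound: P[∪_{i=1}^{6} A_i] ≤ Σ_i P[A_i] ≤ 6·p = 6·(1/6) = 1.
Numerically: 1 ≈ 1.00000.
Is 1 < 1? NO.
Since the bound 1 is ≥ 1, the union bound is uninformative here; it does NOT by itself certify existence.

6·p = 1 ≈ 1.00000; existence NOT certified by the union bound.


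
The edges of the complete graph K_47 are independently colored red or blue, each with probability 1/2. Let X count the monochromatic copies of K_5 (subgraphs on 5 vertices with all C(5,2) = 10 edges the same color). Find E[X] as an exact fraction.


Let X = Σ_S X_S over the C(47, 5) = 1533939 subsets S of size 5, where X_S = 1 if the K_5 on S is monochromatic.
For a fixed S, the K_5 on S has C(5, 2) = 10 edges. P[all 10 edges red] = (1/2)^10, and likewise for blue, so P[monochromatic] = 2·(1/2)^10 = 2^{1 − 10} = 1/512.
By linearity of expectation: E[X] = C(47, 5) · 2^{1 − 10} = 1533939 · 1/512 = 1533939/512.
Numerically: E[X] ≈ 2995.9746.

E[X] = C(47,5)·2^(1−C(5,2)) = 1533939/512 ≈ 2995.9746.


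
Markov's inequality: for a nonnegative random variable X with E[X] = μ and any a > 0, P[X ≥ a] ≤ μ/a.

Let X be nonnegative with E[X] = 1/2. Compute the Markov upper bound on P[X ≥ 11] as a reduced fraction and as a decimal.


μ = E[X] = 1/2, a = 11.
Markov: P[X ≥ 11] ≤ μ/a = (1/2)/11 = 1/22.
Numerically: ≈ 0.045455.
(Since a = 11 > μ = 0.500000, the bound 1/22 is < 1 and informative.)

P[X ≥ 11] ≤ 1/22 ≈ 0.045455.


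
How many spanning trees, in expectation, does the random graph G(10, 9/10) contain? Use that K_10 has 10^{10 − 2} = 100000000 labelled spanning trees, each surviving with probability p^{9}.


K_10 has 10^{10 − 2} = 100000000 labelled spanning trees.
For each such spanning tree H, let X_H = 1 if all 9 edges of H are present in G. Then P[X_H = 1] = p^{9} = (9/10)^{9} = 387420489/1000000000.
By linearity of expectation: E[X] = Σ_H E[X_H] = 100000000 · p^{9} = 100000000 · 387420489/1000000000 = 387420489/10.
Numerically: E[X] ≈ 3.874e+07.

E[X] = 100000000 · (9/10)^{9} = 387420489/10 ≈ 3.874e+07.


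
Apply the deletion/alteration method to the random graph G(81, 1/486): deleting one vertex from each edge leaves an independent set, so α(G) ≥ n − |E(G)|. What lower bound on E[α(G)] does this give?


E[|E(G)|] = C(81, 2)·p = 3240 · (1/486) = 20/3.
E[α(G)] ≥ n − E[|E(G)|] = 81 − 20/3 = 223/3.
Numerically: ≈ 74.33333.
(This is only a lower bound; the true E[α(G)] may be larger.)

E[α(G)] ≥ 223/3 ≈ 74.33333.


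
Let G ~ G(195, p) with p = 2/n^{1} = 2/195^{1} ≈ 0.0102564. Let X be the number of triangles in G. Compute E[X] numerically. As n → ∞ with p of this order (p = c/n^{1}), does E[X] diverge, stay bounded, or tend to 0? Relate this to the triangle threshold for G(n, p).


Number of potential triangles: C(195, 3) = 1216865.
Each occurs with probability p³ ≈ (0.0102564)³ ≈ 1.07891232e-06.
By linearity: E[X] = C(195, 3)·p³ ≈ 1216865 · 1.07891232e-06 ≈ 1.312891.
Here α = 1, so p = 2/n is exactly at the triangle threshold p ~ 1/n. Asymptotically E[X] → c³/6 = 2³/6 = 4/3 ≈ 1.333333, a bounded constant. In this regime the triangle count is asymptotically Poisson(c³/6).

E[X] ≈ 1.312891; in regime p = Θ(1/n^{1}) E[X] stays bounded (at the triangle threshold p ~ 1/n).


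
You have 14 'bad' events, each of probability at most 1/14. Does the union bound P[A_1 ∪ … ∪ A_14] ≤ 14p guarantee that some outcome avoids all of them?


Union bound: P[∪_{i=1}^{14} A_i] ≤ Σ_i P[A_i] ≤ 14·p = 14·(1/14) = 1.
Numerically: 1 ≈ 1.00000.
Is 1 < 1? NO.
Since the bound 1 is ≥ 1, the union bound is uninformative here; it does NOT by itself certify existence.

14·p = 1 ≈ 1.00000; existence NOT certified by the union bound.


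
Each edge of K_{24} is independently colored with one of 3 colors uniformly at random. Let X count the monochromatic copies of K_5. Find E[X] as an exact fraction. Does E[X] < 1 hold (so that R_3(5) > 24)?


E[X] = C(24, 5) · 3^{1 − 10} = 42504 · 3^{−9} = 42504/19683.
As a reduced fraction: E[X] = 14168/6561 ≈ 2.1594269.
Is E[X] < 1? NO.
Since E[X] ≥ 1, the first-moment bound is inconclusive at n = 24; it does NOT by itself certify R_3(5) > 24.

E[X] = 14168/6561 ≈ 2.1594269; E[X] ≥ 1; first-moment method inconclusive here.


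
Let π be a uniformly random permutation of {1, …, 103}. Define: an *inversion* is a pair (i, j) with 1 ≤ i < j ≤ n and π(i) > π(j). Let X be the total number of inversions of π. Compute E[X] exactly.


Write X = Σ X_I over the C(103, 2) = 5253 pairs i < j, with X_I the indicator of one inversion.
There are 5253 indicators.
For each fixed pair i < j, the values π(i) and π(j) are two distinct elements of {1, …, 103} in uniformly random order; by symmetry P[π(i) > π(j)] = 1/2.
By linearity: E[X] = 5253 · (1/2) = C(103, 2) · (1/2) = 5253/2 = 5253/2 ≈ 2626.5000.

E[X] = 5253/2 = 2626.5000.


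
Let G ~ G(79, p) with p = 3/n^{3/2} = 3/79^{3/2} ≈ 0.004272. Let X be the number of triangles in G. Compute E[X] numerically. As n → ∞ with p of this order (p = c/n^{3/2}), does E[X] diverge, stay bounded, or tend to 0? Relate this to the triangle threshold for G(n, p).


Number of potential triangles: C(79, 3) = 79079.
Each occurs with probability p³ ≈ (0.004272)³ ≈ 7.799053e-08.
By linearity: E[X] = C(79, 3)·p³ ≈ 79079 · 7.799053e-08 ≈ 0.0062.
Since α = 3/2 > 1, p = c/n^{3/2} = o(1/n) is below the triangle threshold p ~ 1/n. Asymptotically E[X] ~ (c³/6)·n^{3(1−α)} = (3³/6)·n^{-1.5} → 0, so by Markov's inequality G has no triangles w.h.p.

E[X] ≈ 0.0062; in regime p = Θ(1/n^{3/2}) E[X] tends to 0 (below the triangle threshold p ~ 1/n).


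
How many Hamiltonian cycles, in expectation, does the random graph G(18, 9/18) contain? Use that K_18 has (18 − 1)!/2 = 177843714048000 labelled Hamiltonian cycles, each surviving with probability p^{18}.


K_18 has (18 − 1)!/2 = 177843714048000 labelled Hamiltonian cycles.
For each such Hamiltonian cycle H, let X_H = 1 if all 18 edges of H are present in G. Then P[X_H = 1] = p^{18} = (1/2)^{18} = 1/262144.
By linearity: E[X] = Σ_H E[X_H] = 177843714048000 · p^{18} = 177843714048000 · 1/262144 = 10854718875/16.
Numerically: E[X] ≈ 6.7842e+08.

E[X] = 177843714048000 · (1/2)^{18} = 10854718875/16 ≈ 6.7842e+08.


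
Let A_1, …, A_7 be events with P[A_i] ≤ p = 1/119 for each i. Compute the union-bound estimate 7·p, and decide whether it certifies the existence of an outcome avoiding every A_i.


Union bound: P[∪_{i=1}^{7} A_i] ≤ Σ_i P[A_i] ≤ 7·p = 7·(1/119) = 1/17.
Numerically: 1/17 ≈ 0.0588.
Is 1/17 < 1? YES.
Since P[∪ A_i] ≤ 1/17 < 1, the complement has P[∩ A_i^c] ≥ 1 − 1/17 = 16/17 > 0, so some outcome avoids every A_i.

7·p = 1/17 ≈ 0.0588; existence CERTIFIED by the union bound.


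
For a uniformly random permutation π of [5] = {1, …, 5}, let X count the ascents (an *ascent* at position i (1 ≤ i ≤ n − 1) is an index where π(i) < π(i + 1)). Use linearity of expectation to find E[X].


Write X = Σ X_I over i = 1, …, 4, with X_I the indicator of one ascent.
There are 4 indicators.
For each fixed i, the pair (π(i), π(i+1)) is a uniformly random ordered pair of distinct values from {1, …, 5}; by symmetry P[π(i) < π(i+1)] = 1/2.
By linearity: E[X] = 4 · (1/2) = (5 − 1) · (1/2) = 2 ≈ 2.000000.

E[X] = 2 = 2.000000.


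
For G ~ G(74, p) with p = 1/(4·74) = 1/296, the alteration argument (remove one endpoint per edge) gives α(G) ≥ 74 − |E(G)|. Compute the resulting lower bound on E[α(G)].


E[|E(G)|] = C(74, 2)·p = 2701 · (1/296) = 73/8.
E[α(G)] ≥ n − E[|E(G)|] = 74 − 73/8 = 519/8.
Numerically: ≈ 64.87500.
(This is only a lower bound; the true E[α(G)] may be larger.)

E[α(G)] ≥ 519/8 ≈ 64.87500.


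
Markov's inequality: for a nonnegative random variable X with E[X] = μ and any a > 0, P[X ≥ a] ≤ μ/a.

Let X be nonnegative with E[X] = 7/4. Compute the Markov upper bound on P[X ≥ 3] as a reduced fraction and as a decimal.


μ = E[X] = 7/4, a = 3.
Markov: P[X ≥ 3] ≤ μ/a = (7/4)/3 = 7/12.
Numerically: ≈ 0.58333.
(Since a = 3 > μ = 1.75000, the bound 7/12 is < 1 and informative.)

P[X ≥ 3] ≤ 7/12 ≈ 0.58333.


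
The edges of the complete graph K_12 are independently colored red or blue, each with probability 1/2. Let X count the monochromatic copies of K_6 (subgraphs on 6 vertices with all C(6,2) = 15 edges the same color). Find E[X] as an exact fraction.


Let X = Σ_S X_S over the C(12, 6) = 924 subsets S of size 6, where X_S = 1 if the K_6 on S is monochromatic.
For a fixed S, the K_6 on S has C(6, 2) = 15 edges. P[all 15 edges red] = (1/2)^15, and likewise for blue, so P[monochromatic] = 2·(1/2)^15 = 2^{1 − 15} = 1/16384.
By linearity: E[X] = C(12, 6) · 2^{1 − 15} = 924 · 1/16384 = 231/4096.
Numerically: E[X] ≈ 0.056.

E[X] = C(12,6)·2^(1−C(6,2)) = 231/4096 ≈ 0.056.


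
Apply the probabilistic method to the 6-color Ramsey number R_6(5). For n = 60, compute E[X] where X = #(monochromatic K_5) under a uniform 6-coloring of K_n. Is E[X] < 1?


E[X] = C(60, 5) · 6^{1 − 10} = 5461512 · 6^{−9} = 5461512/10077696.
As a reduced fraction: E[X] = 227563/419904 ≈ 0.54194.
Is E[X] < 1? YES.
Since E[X] < 1, there exists a 6-coloring of K_{60} with no monochromatic K_5; hence R_6(5) > 60.

E[X] = 227563/419904 ≈ 0.54194; E[X] < 1, so R_6(5) > 60.


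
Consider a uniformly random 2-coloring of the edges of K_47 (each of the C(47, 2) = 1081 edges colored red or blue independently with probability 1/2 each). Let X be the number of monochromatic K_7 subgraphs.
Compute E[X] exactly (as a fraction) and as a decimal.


Let X = Σ_S X_S over the C(47, 7) = 62891499 subsets S of size 7, where X_S = 1 if the K_7 on S is monochromatic.
For a fixed S, the K_7 on S has C(7, 2) = 21 edges. P[all 21 edges red] = (1/2)^21, and likewise for blue, so P[monochromatic] = 2·(1/2)^21 = 2^{1 − 21} = 1/1048576.
By linearity: E[X] = C(47, 7) · 2^{1 − 21} = 62891499 · 1/1048576 = 62891499/1048576.
Numerically: E[X] ≈ 59.97801.

E[X] = C(47,7)·2^(1−C(7,2)) = 62891499/1048576 ≈ 59.97801.


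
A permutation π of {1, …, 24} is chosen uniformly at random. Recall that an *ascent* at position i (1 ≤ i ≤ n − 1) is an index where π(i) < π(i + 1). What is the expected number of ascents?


Write X = Σ X_I over i = 1, …, 23, with X_I the indicator of one ascent.
There are 23 indicators.
For each fixed i, the pair (π(i), π(i+1)) is a uniformly random ordered pair of distinct values from {1, …, 24}; by symmetry P[π(i) < π(i+1)] = 1/2.
By linearity: E[X] = 23 · (1/2) = (24 − 1) · (1/2) = 23/2 ≈ 11.500000.

E[X] = 23/2 = 11.500000.


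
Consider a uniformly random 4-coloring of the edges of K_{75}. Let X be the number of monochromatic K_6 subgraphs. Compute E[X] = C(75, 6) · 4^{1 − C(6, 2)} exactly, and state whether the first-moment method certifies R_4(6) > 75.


E[X] = C(75, 6) · 4^{1 − 15} = 201359550 · 4^{−14} = 201359550/268435456.
As a reduced fraction: E[X] = 100679775/134217728 ≈ 0.75012.
Is E[X] < 1? YES.
Since E[X] < 1, there exists a 4-coloring of K_{75} with no monochromatic K_6; hence R_4(6) > 75.

E[X] = 100679775/134217728 ≈ 0.75012; E[X] < 1, so R_4(6) > 75.


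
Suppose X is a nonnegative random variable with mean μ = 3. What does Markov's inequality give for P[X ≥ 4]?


μ = E[X] = 3, a = 4.
Markov: P[X ≥ 4] ≤ μ/a = (3)/4 = 3/4.
Numerically: ≈ 0.750000.
(Since a = 4 > μ = 3.000000, the bound 3/4 is < 1 and informative.)

P[X ≥ 4] ≤ 3/4 ≈ 0.750000.


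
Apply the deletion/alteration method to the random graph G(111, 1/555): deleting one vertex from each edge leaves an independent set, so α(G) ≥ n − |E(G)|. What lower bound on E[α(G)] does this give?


E[|E(G)|] = C(111, 2)·p = 6105 · (1/555) = 11.
E[α(G)] ≥ n − E[|E(G)|] = 111 − 11 = 100.
Numerically: ≈ 100.00000.
(This is only a lower bound; the true E[α(G)] may be larger.)

E[α(G)] ≥ 100 ≈ 100.00000.


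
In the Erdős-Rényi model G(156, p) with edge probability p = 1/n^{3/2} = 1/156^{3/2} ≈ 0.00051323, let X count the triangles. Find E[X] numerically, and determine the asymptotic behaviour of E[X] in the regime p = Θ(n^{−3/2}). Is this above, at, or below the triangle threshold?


Number of potential triangles: C(156, 3) = 620620.
Each occurs with probability p³ ≈ (0.00051323)³ ≈ 1.3518836e-10.
By linearity: E[X] = C(156, 3)·p³ ≈ 620620 · 1.3518836e-10 ≈ 0.00008.
Since α = 3/2 > 1, p = c/n^{3/2} = o(1/n) is below the triangle threshold p ~ 1/n. Asymptotically E[X] ~ (c³/6)·n^{3(1−α)} = (1³/6)·n^{-1.5} → 0, so by Markov's inequality G has no triangles w.h.p.

E[X] ≈ 0.00008; in regime p = Θ(1/n^{3/2}) E[X] tends to 0 (below the triangle threshold p ~ 1/n).


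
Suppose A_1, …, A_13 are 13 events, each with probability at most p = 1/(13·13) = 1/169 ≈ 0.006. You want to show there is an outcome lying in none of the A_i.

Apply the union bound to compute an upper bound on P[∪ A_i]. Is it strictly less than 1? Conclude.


Union bound: P[∪_{i=1}^{13} A_i] ≤ Σ_i P[A_i] ≤ 13·p = 13·(1/169) = 1/13.
Numerically: 1/13 ≈ 0.077.
Is 1/13 < 1? YES.
Since P[∪ A_i] ≤ 1/13 < 1, the complement has P[∩ A_i^c] ≥ 1 − 1/13 = 12/13 > 0, so some outcome avoids every A_i.

13·p = 1/13 ≈ 0.077; existence CERTIFIED by the union bound.


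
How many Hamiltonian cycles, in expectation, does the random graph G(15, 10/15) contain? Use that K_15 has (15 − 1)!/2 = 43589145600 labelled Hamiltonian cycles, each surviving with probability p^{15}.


K_15 has (15 − 1)!/2 = 43589145600 labelled Hamiltonian cycles.
For each such Hamiltonian cycle H, let X_H = 1 if all 15 edges of H are present in G. Then P[X_H = 1] = p^{15} = (2/3)^{15} = 32768/14348907.
Summing the indicators: E[X] = Σ_H E[X_H] = 43589145600 · p^{15} = 43589145600 · 32768/14348907 = 5877897625600/59049.
Numerically: E[X] ≈ 9.954e+07.

E[X] = 43589145600 · (2/3)^{15} = 5877897625600/59049 ≈ 9.954e+07.


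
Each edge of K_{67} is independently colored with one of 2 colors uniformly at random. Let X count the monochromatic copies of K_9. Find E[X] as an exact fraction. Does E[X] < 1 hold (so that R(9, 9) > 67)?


E[X] = C(67, 9) · 2^{1 − 36} = 42757703560 · 2^{−35} = 42757703560/34359738368.
As a reduced fraction: E[X] = 5344712945/4294967296 ≈ 1.244.
Is E[X] < 1? NO.
Since E[X] ≥ 1, the first-moment bound is inconclusive at n = 67; it does NOT by itself certify R(9, 9) > 67.

E[X] = 5344712945/4294967296 ≈ 1.244; E[X] ≥ 1; first-moment method inconclusive here.


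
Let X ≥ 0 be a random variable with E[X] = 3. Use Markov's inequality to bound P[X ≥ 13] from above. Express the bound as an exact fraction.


μ = E[X] = 3, a = 13.
Markov: P[X ≥ 13] ≤ μ/a = (3)/13 = 3/13.
Numerically: ≈ 0.2308.
(Since a = 13 > μ = 3.0000, the bound 3/13 is < 1 and informative.)

P[X ≥ 13] ≤ 3/13 ≈ 0.2308.


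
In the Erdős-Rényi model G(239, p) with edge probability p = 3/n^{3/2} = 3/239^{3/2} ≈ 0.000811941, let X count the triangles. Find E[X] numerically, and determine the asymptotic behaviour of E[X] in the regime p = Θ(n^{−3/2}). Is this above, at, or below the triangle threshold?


Number of potential triangles: C(239, 3) = 2246839.
Each occurs with probability p³ ≈ (0.000811941)³ ≈ 5.35270378e-10.
By linearity: E[X] = C(239, 3)·p³ ≈ 2246839 · 5.35270378e-10 ≈ 0.001203.
Since α = 3/2 > 1, p = c/n^{3/2} = o(1/n) is below the triangle threshold p ~ 1/n. Asymptotically E[X] ~ (c³/6)·n^{3(1−α)} = (3³/6)·n^{-1.5} → 0, so by Markov's inequality G has no triangles w.h.p.

E[X] ≈ 0.001203; in regime p = Θ(1/n^{3/2}) E[X] tends to 0 (below the triangle threshold p ~ 1/n).


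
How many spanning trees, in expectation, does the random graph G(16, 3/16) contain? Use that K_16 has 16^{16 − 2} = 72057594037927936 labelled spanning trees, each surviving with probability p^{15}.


K_16 has 16^{16 − 2} = 72057594037927936 labelled spanning trees.
For each such spanning tree H, let X_H = 1 if all 15 edges of H are present in G. Then P[X_H = 1] = p^{15} = (3/16)^{15} = 14348907/1152921504606846976.
By linearity of expectation: E[X] = Σ_H E[X_H] = 72057594037927936 · p^{15} = 72057594037927936 · 14348907/1152921504606846976 = 14348907/16.
Numerically: E[X] ≈ 8.97e+05.

E[X] = 72057594037927936 · (3/16)^{15} = 14348907/16 ≈ 8.97e+05.


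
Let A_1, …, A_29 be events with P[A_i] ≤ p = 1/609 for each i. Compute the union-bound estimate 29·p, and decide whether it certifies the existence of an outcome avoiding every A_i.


Union bound: P[∪_{i=1}^{29} A_i] ≤ Σ_i P[A_i] ≤ 29·p = 29·(1/609) = 1/21.
Numerically: 1/21 ≈ 0.0476.
Is 1/21 < 1? YES.
Since P[∪ A_i] ≤ 1/21 < 1, the complement has P[∩ A_i^c] ≥ 1 − 1/21 = 20/21 > 0, so some outcome avoids every A_i.

29·p = 1/21 ≈ 0.0476; existence CERTIFIED by the union bound.


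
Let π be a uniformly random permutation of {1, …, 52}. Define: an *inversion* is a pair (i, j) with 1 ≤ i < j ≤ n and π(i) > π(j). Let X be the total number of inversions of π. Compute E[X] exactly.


Write X = Σ X_I over the C(52, 2) = 1326 pairs i < j, with X_I the indicator of one inversion.
There are 1326 indicators.
For each fixed pair i < j, the values π(i) and π(j) are two distinct elements of {1, …, 52} in uniformly random order; by symmetry P[π(i) > π(j)] = 1/2.
By linearity: E[X] = 1326 · (1/2) = C(52, 2) · (1/2) = 1326/2 = 663 ≈ 663.000.

E[X] = 663 = 663.000.


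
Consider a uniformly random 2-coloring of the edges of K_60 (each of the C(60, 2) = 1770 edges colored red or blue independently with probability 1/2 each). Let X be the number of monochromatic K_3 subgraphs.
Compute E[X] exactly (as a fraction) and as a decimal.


Let X = Σ_S X_S over the C(60, 3) = 34220 subsets S of size 3, where X_S = 1 if the K_3 on S is monochromatic.
For a fixed S, the K_3 on S has C(3, 2) = 3 edges. P[all 3 edges red] = (1/2)^3, and likewise for blue, so P[monochromatic] = 2·(1/2)^3 = 2^{1 − 3} = 1/4.
By linearity of expectation: E[X] = C(60, 3) · 2^{1 − 3} = 34220 · 1/4 = 8555.
Numerically: E[X] ≈ 8555.0000.

E[X] = C(60,3)·2^(1−C(3,2)) = 8555 ≈ 8555.0000.


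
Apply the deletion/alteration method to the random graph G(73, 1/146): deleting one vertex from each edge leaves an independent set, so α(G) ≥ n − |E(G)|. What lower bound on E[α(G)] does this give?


E[|E(G)|] = C(73, 2)·p = 2628 · (1/146) = 18.
E[α(G)] ≥ n − E[|E(G)|] = 73 − 18 = 55.
Numerically: ≈ 55.000.
(This is only a lower bound; the true E[α(G)] may be larger.)

E[α(G)] ≥ 55 ≈ 55.000.


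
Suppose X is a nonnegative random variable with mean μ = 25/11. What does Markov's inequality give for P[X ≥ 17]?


μ = E[X] = 25/11, a = 17.
Markov: P[X ≥ 17] ≤ μ/a = (25/11)/17 = 25/187.
Numerically: ≈ 0.134.
(Since a = 17 > μ = 2.273, the bound 25/187 is < 1 and informative.)

P[X ≥ 17] ≤ 25/187 ≈ 0.134.


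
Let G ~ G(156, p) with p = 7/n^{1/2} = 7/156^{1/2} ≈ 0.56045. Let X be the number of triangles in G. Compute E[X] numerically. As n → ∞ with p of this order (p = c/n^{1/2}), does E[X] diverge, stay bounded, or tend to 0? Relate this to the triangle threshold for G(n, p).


Number of potential triangles: C(156, 3) = 620620.
Each occurs with probability p³ ≈ (0.56045)³ ≈ 1.7603832e-01.
By linearity: E[X] = C(156, 3)·p³ ≈ 620620 · 1.7603832e-01 ≈ 109252.90398.
Since α = 1/2 < 1, p = c/n^{1/2} ≫ 1/n is above the triangle threshold p ~ 1/n. Asymptotically E[X] ~ (c³/6)·n^{3(1−α)} = (7³/6)·n^{1.5} → ∞; triangles are abundant w.h.p.

E[X] ≈ 109252.90398; in regime p = Θ(1/n^{1/2}) E[X] diverges (above the triangle threshold p ~ 1/n).


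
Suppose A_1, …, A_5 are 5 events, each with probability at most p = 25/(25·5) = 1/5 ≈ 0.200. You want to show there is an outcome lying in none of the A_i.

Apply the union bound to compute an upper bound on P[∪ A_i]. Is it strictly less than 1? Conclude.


Union bound: P[∪_{i=1}^{5} A_i] ≤ Σ_i P[A_i] ≤ 5·p = 5·(1/5) = 1.
Numerically: 1 ≈ 1.000.
Is 1 < 1? NO.
Since the bound 1 is ≥ 1, the union bound is uninformative here; it does NOT by itself certify existence.

5·p = 1 ≈ 1.000; existence NOT certified by the union bound.


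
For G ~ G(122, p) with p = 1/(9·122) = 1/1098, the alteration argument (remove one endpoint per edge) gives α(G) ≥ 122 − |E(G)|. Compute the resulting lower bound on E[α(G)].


E[|E(G)|] = C(122, 2)·p = 7381 · (1/1098) = 121/18.
E[α(G)] ≥ n − E[|E(G)|] = 122 − 121/18 = 2075/18.
Numerically: ≈ 115.277778.
(This is only a lower bound; the true E[α(G)] may be larger.)

E[α(G)] ≥ 2075/18 ≈ 115.277778.


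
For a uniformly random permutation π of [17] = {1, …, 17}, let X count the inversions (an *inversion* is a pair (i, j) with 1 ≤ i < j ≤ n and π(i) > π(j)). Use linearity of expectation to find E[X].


Write X = Σ X_I over the C(17, 2) = 136 pairs i < j, with X_I the indicator of one inversion.
There are 136 indicators.
For each fixed pair i < j, the values π(i) and π(j) are two distinct elements of {1, …, 17} in uniformly random order; by symmetry P[π(i) > π(j)] = 1/2.
By linearity: E[X] = 136 · (1/2) = C(17, 2) · (1/2) = 136/2 = 68 ≈ 68.00000.

E[X] = 68 = 68.00000.


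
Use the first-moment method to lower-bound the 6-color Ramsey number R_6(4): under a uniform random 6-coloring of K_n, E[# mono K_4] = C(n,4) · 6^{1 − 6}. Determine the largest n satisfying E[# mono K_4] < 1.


We need C(n, 4) · 6^{1 − 6} < 1, i.e. C(n, 4) < 6^{6 − 1} = 7776.
Check values of n near the boundary:
  n = 19: C(19, 4) = 3876; 3876 < 7776? YES
  n = 20: C(20, 4) = 4845; 4845 < 7776? YES
  n = 21: C(21, 4) = 5985; 5985 < 7776? YES
  n = 22: C(22, 4) = 7315; 7315 < 7776? YES
  n = 23: C(23, 4) = 8855; 8855 < 7776? NO
The largest n with C(n, 4) < 7776 is n = 22 (where E[X] = 7315/7776 ≈ 0.9407). Hence R_6(4) > 22, i.e. R_6(4) ≥ 23.

Largest n = 22; hence R_6(4) > 22.


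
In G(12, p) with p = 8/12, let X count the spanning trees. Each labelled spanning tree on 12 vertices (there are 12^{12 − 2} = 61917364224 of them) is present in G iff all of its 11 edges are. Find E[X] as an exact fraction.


K_12 has 12^{12 − 2} = 61917364224 labelled spanning trees.
For each such spanning tree H, let X_H = 1 if all 11 edges of H are present in G. Then P[X_H = 1] = p^{11} = (2/3)^{11} = 2048/177147.
Summing the indicators: E[X] = Σ_H E[X_H] = 61917364224 · p^{11} = 61917364224 · 2048/177147 = 2147483648/3.
Numerically: E[X] ≈ 7.15828e+08.

E[X] = 61917364224 · (2/3)^{11} = 2147483648/3 ≈ 7.15828e+08.


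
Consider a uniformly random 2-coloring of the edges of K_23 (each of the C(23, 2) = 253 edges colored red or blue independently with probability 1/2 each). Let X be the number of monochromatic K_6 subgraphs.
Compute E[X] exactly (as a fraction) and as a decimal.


Let X = Σ_S X_S over the C(23, 6) = 100947 subsets S of size 6, where X_S = 1 if the K_6 on S is monochromatic.
For a fixed S, the K_6 on S has C(6, 2) = 15 edges. P[all 15 edges red] = (1/2)^15, and likewise for blue, so P[monochromatic] = 2·(1/2)^15 = 2^{1 − 15} = 1/16384.
By linearity: E[X] = C(23, 6) · 2^{1 − 15} = 100947 · 1/16384 = 100947/16384.
Numerically: E[X] ≈ 6.16132.

E[X] = C(23,6)·2^(1−C(6,2)) = 100947/16384 ≈ 6.16132.


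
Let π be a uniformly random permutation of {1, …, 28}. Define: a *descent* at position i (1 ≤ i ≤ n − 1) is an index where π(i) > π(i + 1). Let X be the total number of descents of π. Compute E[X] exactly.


Write X = Σ X_I over i = 1, …, 27, with X_I the indicator of one descent.
There are 27 indicators.
For each fixed i, the pair (π(i), π(i+1)) is a uniformly random ordered pair of distinct values from {1, …, 28}; by symmetry P[π(i) > π(i+1)] = 1/2.
By linearity: E[X] = 27 · (1/2) = (28 − 1) · (1/2) = 27/2 ≈ 13.500000.

E[X] = 27/2 = 13.500000.


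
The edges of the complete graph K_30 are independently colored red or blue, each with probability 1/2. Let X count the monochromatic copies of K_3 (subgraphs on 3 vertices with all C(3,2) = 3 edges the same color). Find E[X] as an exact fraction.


Let X = Σ_S X_S over the C(30, 3) = 4060 subsets S of size 3, where X_S = 1 if the K_3 on S is monochromatic.
For a fixed S, the K_3 on S has C(3, 2) = 3 edges. P[all 3 edges red] = (1/2)^3, and likewise for blue, so P[monochromatic] = 2·(1/2)^3 = 2^{1 − 3} = 1/4.
Summing: E[X] = C(30, 3) · 2^{1 − 3} = 4060 · 1/4 = 1015.
Numerically: E[X] ≈ 1015.00000.

E[X] = C(30,3)·2^(1−C(3,2)) = 1015 ≈ 1015.00000.


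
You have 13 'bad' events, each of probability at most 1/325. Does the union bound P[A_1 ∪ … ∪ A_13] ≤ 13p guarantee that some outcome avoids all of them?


Union bound: P[∪_{i=1}^{13} A_i] ≤ Σ_i P[A_i] ≤ 13·p = 13·(1/325) = 1/25.
Numerically: 1/25 ≈ 0.0400000.
Is 1/25 < 1? YES.
Since P[∪ A_i] ≤ 1/25 < 1, the complement has P[∩ A_i^c] ≥ 1 − 1/25 = 24/25 > 0, so some outcome avoids every A_i.

13·p = 1/25 ≈ 0.0400000; existence CERTIFIED by the union bound.


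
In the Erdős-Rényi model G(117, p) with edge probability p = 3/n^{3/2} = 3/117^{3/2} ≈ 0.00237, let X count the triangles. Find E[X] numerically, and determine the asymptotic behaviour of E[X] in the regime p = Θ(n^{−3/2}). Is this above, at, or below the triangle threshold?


Number of potential triangles: C(117, 3) = 260130.
Each occurs with probability p³ ≈ (0.00237)³ ≈ 1.33207e-08.
By linearity: E[X] = C(117, 3)·p³ ≈ 260130 · 1.33207e-08 ≈ 0.003.
Since α = 3/2 > 1, p = c/n^{3/2} = o(1/n) is below the triangle threshold p ~ 1/n. Asymptotically E[X] ~ (c³/6)·n^{3(1−α)} = (3³/6)·n^{-1.5} → 0, so by Markov's inequality G has no triangles w.h.p.

E[X] ≈ 0.003; in regime p = Θ(1/n^{3/2}) E[X] tends to 0 (below the triangle threshold p ~ 1/n).


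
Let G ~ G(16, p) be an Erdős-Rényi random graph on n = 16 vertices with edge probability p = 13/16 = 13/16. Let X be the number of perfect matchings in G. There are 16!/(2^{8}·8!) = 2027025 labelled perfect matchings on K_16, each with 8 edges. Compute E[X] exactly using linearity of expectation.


K_16 has 16!/(2^{8}·8!) = 2027025 labelled perfect matchings.
For each such perfect matching H, let X_H = 1 if all 8 edges of H are present in G. Then P[X_H = 1] = p^{8} = (13/16)^{8} = 815730721/4294967296.
Summing the indicators: E[X] = Σ_H E[X_H] = 2027025 · p^{8} = 2027025 · 815730721/4294967296 = 1653506564735025/4294967296.
Numerically: E[X] ≈ 3.85e+05.

E[X] = 2027025 · (13/16)^{8} = 1653506564735025/4294967296 ≈ 3.85e+05.


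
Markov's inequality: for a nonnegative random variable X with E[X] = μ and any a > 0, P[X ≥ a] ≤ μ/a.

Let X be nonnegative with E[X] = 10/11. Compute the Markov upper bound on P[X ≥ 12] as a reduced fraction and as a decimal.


μ = E[X] = 10/11, a = 12.
Markov: P[X ≥ 12] ≤ μ/a = (10/11)/12 = 5/66.
Numerically: ≈ 0.0758.
(Since a = 12 > μ = 0.9091, the bound 5/66 is < 1 and informative.)

P[X ≥ 12] ≤ 5/66 ≈ 0.0758.
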